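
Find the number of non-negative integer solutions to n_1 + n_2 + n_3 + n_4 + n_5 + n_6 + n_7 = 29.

Stars and bars with 29 stars and 6 bars:
C(29+7-1, 7-1) = C(35,6).

Final answer: C(35,6) = 1623160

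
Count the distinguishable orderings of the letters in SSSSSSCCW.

Letters (C:2, S:6, W:1). Total letters: 9.
Permutations = 9!/(6! x 2!).

Final answer: 252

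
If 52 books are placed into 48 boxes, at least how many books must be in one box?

By the pigeonhole principle: ceiling(52/48).

Final answer: 2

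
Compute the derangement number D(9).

Use the recurrence D(n) = (n-1)(D(n-1) + D(n-2)) with D(0)=1, D(1)=0.
Building up: D(2)=1, D(3)=2, D(4)=9, D(5)=44, D(6)=265, D(7)=1854, D(8)=14833.
D(9) = 8 x (D(8) + D(7)) = 8 x (14833 + 1854).

Final answer: D(9) = 133496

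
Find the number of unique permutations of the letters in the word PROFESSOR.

Letters (E:1, F:1, O:2, P:1, R:2, S:2). Total letters: 9.
Permutations = 9!/(2! x 2! x 2!).

Final answer: 45360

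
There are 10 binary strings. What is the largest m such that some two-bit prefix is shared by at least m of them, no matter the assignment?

There are 4 possible values for two-bit prefix. With 10 binary strings and 4 categories, by pigeonhole: ceiling(10/4).

Final answer: 3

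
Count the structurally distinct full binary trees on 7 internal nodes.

This is a standard Catalan-number count: the answer is C_n. Here n = 7.
C_n = (2n)!/(n!(n+1)!), so C_{7} = 14!/(7! x 8!) = C(14,7)/8 = 3432/8.

Final answer: C_{7} = 429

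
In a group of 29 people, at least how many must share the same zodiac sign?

There are 12 possible values for zodiac sign. With 29 people and 12 categories, by pigeonhole: ceiling(29/12).

Final answer: 3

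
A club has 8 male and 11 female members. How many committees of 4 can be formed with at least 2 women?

Sum over valid woman counts:
C(11,2)C(8,2) = 1540
C(11,3)C(8,1) = 1320
C(11,4)C(8,0) = 330
Total: 1540 + 1320 + 330.

Final answer: 3190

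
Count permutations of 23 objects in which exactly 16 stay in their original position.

Choose which 16 elements are fixed: C(23,16) = 245157.
Derange the remaining 7 using D(j) = (j-1)(D(j-1) + D(j-2)), D(0)=1, D(1)=0: D(2)=1, D(3)=2, D(4)=9, D(5)=44, D(6)=265, D(7)=1854.
Total: 245157 x 1854.

Final answer: C(23,16) D(7) = 454521078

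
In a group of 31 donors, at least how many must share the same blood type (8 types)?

There are 8 possible values for blood type (8 types). With 31 donors and 8 categories, by pigeonhole: ceiling(31/8).

Final answer: 4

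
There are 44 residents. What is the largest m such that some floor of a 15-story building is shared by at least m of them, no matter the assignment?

There are 15 possible values for floor of a 15-story building. With 44 residents and 15 categories, by pigeonhole: ceiling(44/15).

Final answer: 3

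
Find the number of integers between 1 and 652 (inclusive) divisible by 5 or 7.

Multiples of 5: 130. Multiples of 7: 93. Of both (lcm=35): 18.
By inclusion-exclusion: 130 + 93 - 18.

Final answer: 205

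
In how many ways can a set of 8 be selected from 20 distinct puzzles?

C(20,8) = 20!/(8! x 12!).

Final answer: \binom{20}{8} = 125970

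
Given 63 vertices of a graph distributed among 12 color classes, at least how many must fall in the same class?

By pigeonhole with 63 objects and 12 categories: ceiling(63/12).

Final answer: 6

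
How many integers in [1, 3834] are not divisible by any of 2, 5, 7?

|div by 2|=1917, |div by 5|=766, |div by 7|=547.
|div by 2&5|=383, |div by 2&7|=273, |div by 5&7|=109, |div by all|=54.
By inclusion-exclusion, divisible by at least one: 1917+766+547-383-273-109+54 = 2519.
Not divisible by any: 3834 - 2519.

Final answer: 1315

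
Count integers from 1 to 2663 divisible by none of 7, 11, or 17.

|div by 7|=380, |div by 11|=242, |div by 17|=156.
|div by 7&11|=34, |div by 7&17|=22, |div by 11&17|=14, |div by all|=2.
By inclusion-exclusion, divisible by at least one: 380+242+156-34-22-14+2 = 710.
Not divisible by any: 2663 - 710.

Final answer: 1953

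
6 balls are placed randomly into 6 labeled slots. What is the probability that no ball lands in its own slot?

Use the recurrence D(n) = (n-1)(D(n-1) + D(n-2)) with D(0)=1, D(1)=0.
Building up: D(2)=1, D(3)=2, D(4)=9, D(5)=44, D(6)=265.
Total arrangements: 6! = 720.
Probability = D(6)/6! = 53/144.

Final answer: D(6)/6! = 265/720 = 0.368056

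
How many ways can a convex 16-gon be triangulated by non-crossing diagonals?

This is counted by the nth Catalan number C_n. Here n = 16 - 2 = 14.
C_n = C(2n,n) - C(2n,n+1), so C_{14} = C(28,14) - C(28,15) = 40116600 - 37442160.

Final answer: C_{14} = 2674440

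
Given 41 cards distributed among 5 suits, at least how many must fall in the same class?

By pigeonhole with 41 objects and 5 categories: ceiling(41/5).

Final answer: 9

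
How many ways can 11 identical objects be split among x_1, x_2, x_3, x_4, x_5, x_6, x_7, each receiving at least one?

Substitute x'_i = x_i - 1 (so x'_i >= 0). Then sum x'_i = 11 - 7 = 4.
Stars and bars: C(4+7-1, 7-1) = C(10,6).

Final answer: C(10,6) = 210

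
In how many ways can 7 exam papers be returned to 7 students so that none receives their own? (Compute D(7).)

Use the recurrence D(n) = (n-1)(D(n-1) + D(n-2)) with D(0)=1, D(1)=0.
D(2) = 1 x (0 + 1) = 1
D(3) = 2 x (1 + 0) = 2
D(4) = 3 x (2 + 1) = 9
D(5) = 4 x (9 + 2) = 44
D(6) = 5 x (44 + 9) = 265
D(7) = 6 x (D(6) + D(5)) = 6 x (265 + 44)

Final answer: D(7) = 1854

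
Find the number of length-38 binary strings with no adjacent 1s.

A valid string ends in 0 (append to any length-(n-1) valid string) or in 01 (append to any length-(n-2) valid string), so a(n) = a(n-1) + a(n-2) with a(1)=2, a(2)=3.
Computing successive values: a(1)=2, a(2)=3, a(3)=5, a(4)=8, a(5)=13, a(6)=21, a(7)=34, a(8)=55, a(9)=89, a(10)=144, a(11)=233, a(12)=377, a(13)=610, a(14)=987, a(15)=1597, a(16)=2584, a(17)=4181, a(18)=6765, a(19)=10946, a(20)=17711, a(21)=28657, a(22)=46368, a(23)=75025, a(24)=121393, a(25)=196418, a(26)=317811, a(27)=514229, a(28)=832040, a(29)=1346269, a(30)=2178309, a(31)=3524578, a(32)=5702887, a(33)=9227465, a(34)=14930352, a(35)=24157817, a(36)=39088169, a(37)=63245986, a(38)=102334155.

Final answer: 102334155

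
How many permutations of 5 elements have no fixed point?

Use the recurrence D(n) = (n-1)(D(n-1) + D(n-2)) with D(0)=1, D(1)=0.
Building up: D(2)=1, D(3)=2, D(4)=9.
D(5) = 4 x (D(4) + D(3)) = 4 x (9 + 2).

Final answer: D(5) = 44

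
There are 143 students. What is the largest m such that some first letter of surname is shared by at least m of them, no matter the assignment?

There are 26 possible values for first letter of surname. With 143 students and 26 categories, by pigeonhole: ceiling(143/26).

Final answer: 6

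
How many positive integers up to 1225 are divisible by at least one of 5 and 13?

Multiples of 5: 245. Multiples of 13: 94. Of both (lcm=65): 18.
By inclusion-exclusion: 245 + 94 - 18.

Final answer: 321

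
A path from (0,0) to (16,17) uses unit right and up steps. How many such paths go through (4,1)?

Paths (0,0)->(4,1): C(5,1) = 5.
Paths (4,1)->(16,17): C(28,16) = 30421755.
By multiplication principle: 5 x 30421755.

Final answer: 152108775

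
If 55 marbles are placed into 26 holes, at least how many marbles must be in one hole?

By the pigeonhole principle: ceiling(55/26).

Final answer: 3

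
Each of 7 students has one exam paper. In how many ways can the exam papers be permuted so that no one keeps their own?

D(n) = (n-1)(D(n-1) + D(n-2)), D(0)=1, D(1)=0.
D(2) = 1 x (0 + 1) = 1
D(3) = 2 x (1 + 0) = 2
D(4) = 3 x (2 + 1) = 9
D(5) = 4 x (9 + 2) = 44
D(6) = 5 x (44 + 9) = 265
D(7) = 6 x (D(6) + D(5)) = 6 x (265 + 44)

Final answer: D(7) = 1854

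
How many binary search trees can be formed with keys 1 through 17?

This is a standard Catalan-number count: the answer is C_n. Here n = 17.
C_n = (2n)!/(n!(n+1)!), so C_{17} = 34!/(17! x 18!) = C(34,17)/18 = 2333606220/18.

Final answer: C_{17} = 129644790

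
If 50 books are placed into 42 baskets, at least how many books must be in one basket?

By the pigeonhole principle: ceiling(50/42).

Final answer: 2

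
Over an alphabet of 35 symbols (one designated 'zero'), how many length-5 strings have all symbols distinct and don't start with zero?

The leading digit has 34 choices (anything but zero); the next has 34 (anything but the first), then 33, and so on, one fewer each time.
Total: 34 x 34 x 33 x 32 x 31.

Final answer: 37842816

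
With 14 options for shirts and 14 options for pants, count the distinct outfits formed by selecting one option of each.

By the multiplication principle: 14 x 14.

Final answer: 196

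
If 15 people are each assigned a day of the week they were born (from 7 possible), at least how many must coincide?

There are 7 possible values for day of the week they were born. With 15 people and 7 categories, by pigeonhole: ceiling(15/7).

Final answer: 3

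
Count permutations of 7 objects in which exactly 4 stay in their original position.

Choose which 4 elements are fixed: C(7,4) = 35.
Derange the remaining 3 using D(j) = (j-1)(D(j-1) + D(j-2)), D(0)=1, D(1)=0: D(2)=1, D(3)=2.
Total: 35 x 2.

Final answer: C(7,4) D(3) = 70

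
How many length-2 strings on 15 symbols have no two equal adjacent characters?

First character: 15 choices. Each subsequent: 14 choices (must differ from the previous one).
Total: 15 x 14^1.

Final answer: 15 x 14^{1} = 210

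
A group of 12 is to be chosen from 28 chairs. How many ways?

C(28,12) = 28!/(12! x 16!).

Final answer: \binom{28}{12} = 30421755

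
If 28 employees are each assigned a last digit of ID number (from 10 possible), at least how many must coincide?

There are 10 possible values for last digit of ID number. With 28 employees and 10 categories, by pigeonhole: ceiling(28/10).

Final answer: 3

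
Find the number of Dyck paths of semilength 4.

Total monotonic paths to (4,4): C(8,4) = 70.
Paths that cross above y=x (reflection bijection): C(8,5) = 56.
Valid Dyck paths: 70 - 56.
(This is the Catalan number C_{4}.)

Final answer: C_{4} = 14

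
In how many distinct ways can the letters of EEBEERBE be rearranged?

Letters (B:2, E:5, R:1). Total letters: 8.
Permutations = 8!/(5! x 2!).

Final answer: 168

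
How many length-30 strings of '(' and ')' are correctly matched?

This is counted by the nth Catalan number C_n. Here n = 15 (pairs).
C_n = C(2n,n)/(n+1), so C_{15} = C(30,15)/16 = 155117520/16.

Final answer: C_{15} = 9694845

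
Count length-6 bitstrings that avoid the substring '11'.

Classify by the final bit: ...0 gives a(n-1) strings, ...01 gives a(n-2) strings. Thus a(n) = a(n-1) + a(n-2) with a(1)=2, a(2)=3.
Building up term by term: a(1)=2, a(2)=3, a(3)=5, a(4)=8, a(5)=13, a(6)=21.

Final answer: 21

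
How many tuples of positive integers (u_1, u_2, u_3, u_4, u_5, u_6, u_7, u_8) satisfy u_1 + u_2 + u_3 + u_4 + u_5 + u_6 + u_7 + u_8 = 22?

Substitute u'_i = u_i - 1 (so u'_i >= 0). Then sum u'_i = 22 - 8 = 14.
Stars and bars: C(14+8-1, 8-1) = C(21,7).

Final answer: C(21,7) = 116280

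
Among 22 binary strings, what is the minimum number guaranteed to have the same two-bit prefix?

There are 4 possible values for two-bit prefix. With 22 binary strings and 4 categories, by pigeonhole: ceiling(22/4).

Final answer: 6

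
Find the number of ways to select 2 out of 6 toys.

C(6,2) = 6!/(2! x (6-2)!).

Final answer: C(6,2) = 15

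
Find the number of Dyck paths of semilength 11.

Total monotonic paths to (11,11): C(22,11) = 705432.
A path is bad iff it touches y = x + 1; reflecting its initial segment maps bad paths bijectively onto all paths to (10,12), of which there are C(22,12) = 646646.
Valid Dyck paths: 705432 - 646646.
(These counts are the Catalan numbers.)

Final answer: C_{11} = 58786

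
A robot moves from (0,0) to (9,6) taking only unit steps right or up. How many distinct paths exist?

Each path has 9 right steps and 6 up steps in some order (15 steps total).
Choose which 6 of the 15 steps are up: C(15,6).

Final answer: C(15,6) = 5005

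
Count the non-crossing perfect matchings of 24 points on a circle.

This is a standard Catalan-number count: the answer is C_n. Here n = 24/2 = 12.
C_n = C(2n,n)/(n+1), so C_{12} = C(24,12)/13 = 2704156/13.

Final answer: C_{12} = 208012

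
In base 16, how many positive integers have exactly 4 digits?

Leading digit: 15 options (nonzero). Other 3 digit(s): 16 options each.
Total: 15 x 16^3.

Final answer: 61440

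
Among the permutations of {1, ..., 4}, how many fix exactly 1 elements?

Choose which 1 elements are fixed: C(4,1) = 4.
Derange the remaining 3 using D(j) = (j-1)(D(j-1) + D(j-2)), D(0)=1, D(1)=0: D(2)=1, D(3)=2.
Total: 4 x 2.

Final answer: C(4,1) D(3) = 8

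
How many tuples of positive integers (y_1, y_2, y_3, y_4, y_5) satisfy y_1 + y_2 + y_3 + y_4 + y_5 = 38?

Substitute y'_i = y_i - 1 (so y'_i >= 0). Then sum y'_i = 38 - 5 = 33.
Stars and bars: C(33+5-1, 5-1) = C(37,4).

Final answer: C(37,4) = 66045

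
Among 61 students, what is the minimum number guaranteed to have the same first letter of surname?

There are 26 possible values for first letter of surname. With 61 students and 26 categories, by pigeonhole: ceiling(61/26).

Final answer: 3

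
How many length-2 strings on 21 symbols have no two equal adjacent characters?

First character: 21 choices. Each subsequent: 20 choices (must differ from the previous one).
Total: 21 x 20^1.

Final answer: 21 x 20^{1} = 420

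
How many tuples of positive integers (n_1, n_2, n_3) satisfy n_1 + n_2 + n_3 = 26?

Substitute n'_i = n_i - 1 (so n'_i >= 0). Then sum n'_i = 26 - 3 = 23.
Stars and bars: C(23+3-1, 3-1) = C(25,2).

Final answer: C(25,2) = 300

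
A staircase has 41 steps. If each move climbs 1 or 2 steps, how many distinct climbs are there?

Condition on the final move: it is a 1-step (f(n-1) ways to get there) or a 2-step (f(n-2) ways), so f(n) = f(n-1) + f(n-2), with f(1)=1, f(2)=2.
Computing successive values: f(1)=1, f(2)=2, f(3)=3, f(4)=5, f(5)=8, f(6)=13, f(7)=21, f(8)=34, f(9)=55, f(10)=89, f(11)=144, f(12)=233, f(13)=377, f(14)=610, f(15)=987, f(16)=1597, f(17)=2584, f(18)=4181, f(19)=6765, f(20)=10946, f(21)=17711, f(22)=28657, f(23)=46368, f(24)=75025, f(25)=121393, f(26)=196418, f(27)=317811, f(28)=514229, f(29)=832040, f(30)=1346269, f(31)=2178309, f(32)=3524578, f(33)=5702887, f(34)=9227465, f(35)=14930352, f(36)=24157817, f(37)=39088169, f(38)=63245986, f(39)=102334155, f(40)=165580141, f(41)=267914296.

Final answer: 267914296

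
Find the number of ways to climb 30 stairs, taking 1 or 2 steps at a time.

Let f(n) be the number of climbs. Removing the last move (1 or 2 steps) gives f(n) = f(n-1) + f(n-2); base cases f(1)=1, f(2)=2.
Iterating the recurrence: f(1)=1, f(2)=2, f(3)=3, f(4)=5, f(5)=8, f(6)=13, f(7)=21, f(8)=34, f(9)=55, f(10)=89, f(11)=144, f(12)=233, f(13)=377, f(14)=610, f(15)=987, f(16)=1597, f(17)=2584, f(18)=4181, f(19)=6765, f(20)=10946, f(21)=17711, f(22)=28657, f(23)=46368, f(24)=75025, f(25)=121393, f(26)=196418, f(27)=317811, f(28)=514229, f(29)=832040, f(30)=1346269.

Final answer: 1346269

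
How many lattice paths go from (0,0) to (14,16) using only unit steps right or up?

Each path has 14 right steps and 16 up steps in some order (30 steps total).
Choose which 16 of the 30 steps are up: C(30,16).

Final answer: C(30,16) = 145422675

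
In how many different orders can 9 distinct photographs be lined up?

The number of ways to arrange 9 distinct objects is 9!.

Final answer: 9! = 362880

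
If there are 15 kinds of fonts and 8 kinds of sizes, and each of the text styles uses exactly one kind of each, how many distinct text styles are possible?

By the multiplication principle: 15 x 8.

Final answer: 120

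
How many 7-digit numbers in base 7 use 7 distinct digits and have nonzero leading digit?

First digit: 6 (nonzero). Second: 6 (not first). Third: 5, etc.
Total: 6 x 6 x 5 x 4 x 3 x 2 x 1.

Final answer: 4320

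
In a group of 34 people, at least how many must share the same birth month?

There are 12 possible values for birth month. With 34 people and 12 categories, by pigeonhole: ceiling(34/12).

Final answer: 3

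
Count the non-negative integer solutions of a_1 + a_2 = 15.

Stars and bars with 15 stars and 1 bars:
C(15+2-1, 2-1) = C(16,1).

Final answer: C(16,1) = 16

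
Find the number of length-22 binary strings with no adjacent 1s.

Classify by the final bit: ...0 gives a(n-1) strings, ...01 gives a(n-2) strings. Thus a(n) = a(n-1) + a(n-2) with a(1)=2, a(2)=3.
Computing successive values: a(1)=2, a(2)=3, a(3)=5, a(4)=8, a(5)=13, a(6)=21, a(7)=34, a(8)=55, a(9)=89, a(10)=144, a(11)=233, a(12)=377, a(13)=610, a(14)=987, a(15)=1597, a(16)=2584, a(17)=4181, a(18)=6765, a(19)=10946, a(20)=17711, a(21)=28657, a(22)=46368.

Final answer: 46368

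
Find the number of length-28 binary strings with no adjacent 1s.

Let a(n) count valid strings. If the last bit is 0 the prefix is any valid string of length n-1; if it is 1 the string must end in 01 with a valid prefix of length n-2. So a(n) = a(n-1) + a(n-2), a(1)=2, a(2)=3.
Building up term by term: a(1)=2, a(2)=3, a(3)=5, a(4)=8, a(5)=13, a(6)=21, a(7)=34, a(8)=55, a(9)=89, a(10)=144, a(11)=233, a(12)=377, a(13)=610, a(14)=987, a(15)=1597, a(16)=2584, a(17)=4181, a(18)=6765, a(19)=10946, a(20)=17711, a(21)=28657, a(22)=46368, a(23)=75025, a(24)=121393, a(25)=196418, a(26)=317811, a(27)=514229, a(28)=832040.

Final answer: 832040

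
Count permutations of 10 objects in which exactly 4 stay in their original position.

Choose which 4 elements are fixed: C(10,4) = 210.
Derange the remaining 6 using D(j) = (j-1)(D(j-1) + D(j-2)), D(0)=1, D(1)=0: D(2)=1, D(3)=2, D(4)=9, D(5)=44, D(6)=265.
Total: 210 x 265.

Final answer: C(10,4) D(6) = 55650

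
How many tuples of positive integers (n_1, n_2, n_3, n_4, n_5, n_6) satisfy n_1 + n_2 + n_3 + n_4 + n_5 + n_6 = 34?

Substitute n'_i = n_i - 1 (so n'_i >= 0). Then sum n'_i = 34 - 6 = 28.
Stars and bars: C(28+6-1, 6-1) = C(33,5).

Final answer: C(33,5) = 237336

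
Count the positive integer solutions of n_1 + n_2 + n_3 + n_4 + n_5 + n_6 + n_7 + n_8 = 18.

Substitute n'_i = n_i - 1 (so n'_i >= 0). Then sum n'_i = 18 - 8 = 10.
Stars and bars: C(10+8-1, 8-1) = C(17,7).

Final answer: C(17,7) = 19448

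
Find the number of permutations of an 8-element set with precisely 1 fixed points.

Choose which 1 elements are fixed: C(8,1) = 8.
Derange the remaining 7 using D(j) = (j-1)(D(j-1) + D(j-2)), D(0)=1, D(1)=0: D(2)=1, D(3)=2, D(4)=9, D(5)=44, D(6)=265, D(7)=1854.
Total: 8 x 1854.

Final answer: C(8,1) D(7) = 14832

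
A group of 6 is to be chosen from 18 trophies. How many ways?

C(18,6) = 18!/(6! x (18-6)!).

Final answer: C(18,6) = 18564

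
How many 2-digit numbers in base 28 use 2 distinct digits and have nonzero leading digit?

First digit: 27 (nonzero). Second: 27 (not first). Third: 26, etc.
Total: 27 x 27.

Final answer: 729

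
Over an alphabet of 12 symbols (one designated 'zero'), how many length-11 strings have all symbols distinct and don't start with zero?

The leading digit has 11 choices (anything but zero); the next has 11 (anything but the first), then 10, and so on, one fewer each time.
Total: 11 x 11 x 10 x 9 x 8 x 7 x 6 x 5 x 4 x 3 x 2.

Final answer: 439084800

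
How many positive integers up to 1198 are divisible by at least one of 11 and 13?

Multiples of 11: 108. Multiples of 13: 92. Of both (lcm=143): 8.
By inclusion-exclusion: 108 + 92 - 8.

Final answer: 192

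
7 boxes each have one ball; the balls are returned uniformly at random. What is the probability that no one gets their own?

D(n) = (n-1)(D(n-1) + D(n-2)), D(0)=1, D(1)=0.
Building up: D(2)=1, D(3)=2, D(4)=9, D(5)=44, D(6)=265, D(7)=1854.
Total arrangements: 7! = 5040.
Probability = D(7)/7! = 103/280.

Final answer: D(7)/7! = 1854/5040 = 0.367857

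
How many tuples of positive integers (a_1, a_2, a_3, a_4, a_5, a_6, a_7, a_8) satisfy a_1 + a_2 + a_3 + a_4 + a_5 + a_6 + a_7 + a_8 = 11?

Substitute a'_i = a_i - 1 (so a'_i >= 0). Then sum a'_i = 11 - 8 = 3.
Stars and bars: C(3+8-1, 8-1) = C(10,7).

Final answer: C(10,7) = 120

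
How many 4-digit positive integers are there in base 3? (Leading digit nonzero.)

Leading digit: 2 options (nonzero). Other 3 digit(s): 3 options each.
Total: 2 x 3^3.

Final answer: 54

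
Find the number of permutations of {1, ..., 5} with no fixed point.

Use the recurrence D(n) = (n-1)(D(n-1) + D(n-2)) with D(0)=1, D(1)=0.
D(2) = 1 x (0 + 1) = 1
D(3) = 2 x (1 + 0) = 2
D(4) = 3 x (2 + 1) = 9
D(5) = 4 x (D(4) + D(3)) = 4 x (9 + 2)

Final answer: D(5) = 44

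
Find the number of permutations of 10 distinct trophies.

The number of ways to arrange 10 distinct objects is 10!.

Final answer: 10! = 3628800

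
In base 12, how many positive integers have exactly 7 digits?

Leading digit: 11 options (nonzero). Other 6 digit(s): 12 options each.
Total: 11 x 12^6.

Final answer: 32845824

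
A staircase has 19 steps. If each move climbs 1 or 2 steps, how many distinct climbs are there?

Let f(n) be the number of climbs. Removing the last move (1 or 2 steps) gives f(n) = f(n-1) + f(n-2); base cases f(1)=1, f(2)=2.
Computing successive values: f(1)=1, f(2)=2, f(3)=3, f(4)=5, f(5)=8, f(6)=13, f(7)=21, f(8)=34, f(9)=55, f(10)=89, f(11)=144, f(12)=233, f(13)=377, f(14)=610, f(15)=987, f(16)=1597, f(17)=2584, f(18)=4181, f(19)=6765.

Final answer: 6765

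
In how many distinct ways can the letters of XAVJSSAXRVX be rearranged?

Letters (A:2, J:1, R:1, S:2, V:2, X:3). Total letters: 11.
Permutations = 11!/(3! x 2! x 2! x 2!).

Final answer: 831600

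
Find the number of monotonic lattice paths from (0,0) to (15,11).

Each path has 15 right steps and 11 up steps in some order (26 steps total).
Choose which 11 of the 26 steps are up: C(26,11).

Final answer: C(26,11) = 7726160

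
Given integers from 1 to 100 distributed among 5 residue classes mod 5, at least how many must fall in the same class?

By pigeonhole with 100 objects and 5 categories: ceiling(100/5).

Final answer: 20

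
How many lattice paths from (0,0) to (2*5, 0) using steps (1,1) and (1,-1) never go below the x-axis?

Total monotonic paths to (5,5): C(10,5) = 252.
Reflecting each bad path at its first crossing gives a bijection with paths to (4,6): C(10,6) = 210.
Valid Dyck paths: 252 - 210.
(Check: C(10,5) - C(10,6) = C(10,5)/6, the Catalan number C_{5}.)

Final answer: C_{5} = 42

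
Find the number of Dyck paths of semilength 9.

Total monotonic paths to (9,9): C(18,9) = 48620.
A path is bad iff it touches y = x + 1; reflecting its initial segment maps bad paths bijectively onto all paths to (8,10), of which there are C(18,10) = 43758.
Valid Dyck paths: 48620 - 43758.
(Equivalently, C_{9} = C(18,9)/10 = 48620/10.)

Final answer: C_{9} = 4862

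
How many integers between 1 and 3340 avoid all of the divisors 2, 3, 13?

|div by 2|=1670, |div by 3|=1113, |div by 13|=256.
|div by 2&3|=556, |div by 2&13|=128, |div by 3&13|=85, |div by all|=42.
By inclusion-exclusion, divisible by at least one: 1670+1113+256-556-128-85+42 = 2312.
Not divisible by any: 3340 - 2312.

Final answer: 1028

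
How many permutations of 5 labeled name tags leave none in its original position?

Derangements satisfy D(n) = (n-1)(D(n-1) + D(n-2)), starting from D(0)=1, D(1)=0.
D(2) = 1 x (0 + 1) = 1
D(3) = 2 x (1 + 0) = 2
D(4) = 3 x (2 + 1) = 9
D(5) = 4 x (D(4) + D(3)) = 4 x (9 + 2)

Final answer: D(5) = 44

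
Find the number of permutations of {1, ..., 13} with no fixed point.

D(n) = (n-1)(D(n-1) + D(n-2)), D(0)=1, D(1)=0.
Building up: D(2)=1, D(3)=2, D(4)=9, D(5)=44, D(6)=265, D(7)=1854, D(8)=14833, D(9)=133496, D(10)=1334961, D(11)=14684570, D(12)=176214841.
D(13) = 12 x (D(12) + D(11)) = 12 x (176214841 + 14684570).

Final answer: D(13) = 2290792932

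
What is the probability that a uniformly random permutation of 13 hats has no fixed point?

D(n) = (n-1)(D(n-1) + D(n-2)), D(0)=1, D(1)=0.
Building up: D(2)=1, D(3)=2, D(4)=9, D(5)=44, D(6)=265, D(7)=1854, D(8)=14833, D(9)=133496, D(10)=1334961, D(11)=14684570, D(12)=176214841, D(13)=2290792932.
Total arrangements: 13! = 6227020800.
Probability = D(13)/13! = 63633137/172972800.

Final answer: D(13)/13! = 2290792932/6227020800 = 0.367879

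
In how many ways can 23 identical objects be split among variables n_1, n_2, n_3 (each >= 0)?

Stars and bars with 23 stars and 2 bars:
C(23+3-1, 3-1) = C(25,2).

Final answer: C(25,2) = 300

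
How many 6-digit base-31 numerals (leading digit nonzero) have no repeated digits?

The leading digit has 30 choices (anything but zero); the next has 30 (anything but the first), then 29, and so on, one fewer each time.
Total: 30 x 30 x 29 x 28 x 27 x 26.

Final answer: 513021600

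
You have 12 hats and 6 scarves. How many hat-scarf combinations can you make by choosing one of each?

By the multiplication principle: 12 x 6.

Final answer: 72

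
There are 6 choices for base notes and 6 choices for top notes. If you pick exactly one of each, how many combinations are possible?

By the multiplication principle: 6 x 6.

Final answer: 36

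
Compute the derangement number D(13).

D(n) = (n-1)(D(n-1) + D(n-2)), D(0)=1, D(1)=0.
Building up: D(2)=1, D(3)=2, D(4)=9, D(5)=44, D(6)=265, D(7)=1854, D(8)=14833, D(9)=133496, D(10)=1334961, D(11)=14684570, D(12)=176214841.
D(13) = 12 x (D(12) + D(11)) = 12 x (176214841 + 14684570).

Final answer: D(13) = 2290792932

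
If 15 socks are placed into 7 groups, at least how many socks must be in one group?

By the pigeonhole principle: ceiling(15/7).

Final answer: 3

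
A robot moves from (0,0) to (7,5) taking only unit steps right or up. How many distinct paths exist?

Each path has 7 right steps and 5 up steps in some order (12 steps total).
Choose which 5 of the 12 steps are up: C(12,5).

Final answer: C(12,5) = 792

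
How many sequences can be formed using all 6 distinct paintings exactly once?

The number of ways to arrange 6 distinct objects is 6!.

Final answer: 6! = 720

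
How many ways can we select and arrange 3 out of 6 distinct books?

P(6,3) = 6!/(6-3)! = 6!/3!.

Final answer: P(6,3) = 120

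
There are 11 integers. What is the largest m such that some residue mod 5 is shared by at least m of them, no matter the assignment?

There are 5 possible values for residue mod 5. With 11 integers and 5 categories, by pigeonhole: ceiling(11/5).

Final answer: 3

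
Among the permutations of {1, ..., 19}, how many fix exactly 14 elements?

Choose which 14 elements are fixed: C(19,14) = 11628.
Derange the remaining 5 using D(j) = (j-1)(D(j-1) + D(j-2)), D(0)=1, D(1)=0: D(2)=1, D(3)=2, D(4)=9, D(5)=44.
Total: 11628 x 44.

Final answer: C(19,14) D(5) = 511632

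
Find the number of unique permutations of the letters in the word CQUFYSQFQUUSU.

Letters (C:1, F:2, Q:3, S:2, U:4, Y:1). Total letters: 13.
Permutations = 13!/(4! x 3! x 2! x 2!).

Final answer: 10810800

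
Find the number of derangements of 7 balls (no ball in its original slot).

Derangements satisfy D(n) = (n-1)(D(n-1) + D(n-2)), starting from D(0)=1, D(1)=0.
D(2) = 1 x (0 + 1) = 1
D(3) = 2 x (1 + 0) = 2
D(4) = 3 x (2 + 1) = 9
D(5) = 4 x (9 + 2) = 44
D(6) = 5 x (44 + 9) = 265
D(7) = 6 x (D(6) + D(5)) = 6 x (265 + 44)

Final answer: D(7) = 1854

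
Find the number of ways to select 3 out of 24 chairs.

C(24,3) = 24!/(3! x 21!).

Final answer: \binom{24}{3} = 2024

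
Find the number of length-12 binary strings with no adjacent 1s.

Let a(n) count valid strings. If the last bit is 0 the prefix is any valid string of length n-1; if it is 1 the string must end in 01 with a valid prefix of length n-2. So a(n) = a(n-1) + a(n-2), a(1)=2, a(2)=3.
Iterating the recurrence: a(1)=2, a(2)=3, a(3)=5, a(4)=8, a(5)=13, a(6)=21, a(7)=34, a(8)=55, a(9)=89, a(10)=144, a(11)=233, a(12)=377.

Final answer: 377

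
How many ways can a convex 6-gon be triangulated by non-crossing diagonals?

This is a standard Catalan-number count: the answer is C_n. Here n = 6 - 2 = 4.
C_n = C(2n,n) - C(2n,n+1), so C_{4} = C(8,4) - C(8,5) = 70 - 56.

Final answer: C_{4} = 14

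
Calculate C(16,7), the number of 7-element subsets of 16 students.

C(16,7) = 16!/(7! x (16-7)!).

Final answer: C(16,7) = 11440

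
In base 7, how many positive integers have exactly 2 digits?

In base 7, the leading digit has 6 choices (1..6); each of the remaining 1 digits has 7 choices.
Total: 6 x 7^1.

Final answer: 42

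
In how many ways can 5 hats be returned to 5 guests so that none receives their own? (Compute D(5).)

D(n) = (n-1)(D(n-1) + D(n-2)), D(0)=1, D(1)=0.
D(2) = 1 x (0 + 1) = 1
D(3) = 2 x (1 + 0) = 2
D(4) = 3 x (2 + 1) = 9
D(5) = 4 x (D(4) + D(3)) = 4 x (9 + 2)

Final answer: D(5) = 44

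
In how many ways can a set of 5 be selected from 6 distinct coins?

C(6,5) = 6!/(5! x (6-5)!).

Final answer: C(6,5) = 6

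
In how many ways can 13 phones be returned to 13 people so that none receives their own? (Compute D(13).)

Use the recurrence D(n) = (n-1)(D(n-1) + D(n-2)) with D(0)=1, D(1)=0.
D(2) = 1 x (0 + 1) = 1
D(3) = 2 x (1 + 0) = 2
D(4) = 3 x (2 + 1) = 9
D(5) = 4 x (9 + 2) = 44
D(6) = 5 x (44 + 9) = 265
D(7) = 6 x (265 + 44) = 1854
D(8) = 7 x (1854 + 265) = 14833
D(9) = 8 x (14833 + 1854) = 133496
D(10) = 9 x (133496 + 14833) = 1334961
D(11) = 10 x (1334961 + 133496) = 14684570
D(12) = 11 x (14684570 + 1334961) = 176214841
D(13) = 12 x (D(12) + D(11)) = 12 x (176214841 + 14684570)

Final answer: D(13) = 2290792932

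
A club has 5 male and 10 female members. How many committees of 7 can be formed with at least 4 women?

Sum over valid woman counts:
C(10,4)C(5,3) = 2100
C(10,5)C(5,2) = 2520
C(10,6)C(5,1) = 1050
C(10,7)C(5,0) = 120
Total: 2100 + 2520 + 1050 + 120.

Final answer: 5790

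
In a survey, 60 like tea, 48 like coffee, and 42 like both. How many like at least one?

|A union B| = |A| + |B| - |A intersect B| = 60 + 48 - 42.

Final answer: 66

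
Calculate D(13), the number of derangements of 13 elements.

Use the recurrence D(n) = (n-1)(D(n-1) + D(n-2)) with D(0)=1, D(1)=0.
Building up: D(2)=1, D(3)=2, D(4)=9, D(5)=44, D(6)=265, D(7)=1854, D(8)=14833, D(9)=133496, D(10)=1334961, D(11)=14684570, D(12)=176214841.
D(13) = 12 x (D(12) + D(11)) = 12 x (176214841 + 14684570).

Final answer: D(13) = 2290792932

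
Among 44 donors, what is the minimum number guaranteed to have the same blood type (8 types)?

There are 8 possible values for blood type (8 types). With 44 donors and 8 categories, by pigeonhole: ceiling(44/8).

Final answer: 6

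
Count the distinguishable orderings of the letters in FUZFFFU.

Letters (F:4, U:2, Z:1). Total letters: 7.
Permutations = 7!/(4! x 2!).

Final answer: 105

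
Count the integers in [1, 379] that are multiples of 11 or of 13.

Multiples of 11: 34. Multiples of 13: 29. Of both (lcm=143): 2.
By inclusion-exclusion: 34 + 29 - 2.

Final answer: 61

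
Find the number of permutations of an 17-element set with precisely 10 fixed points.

Choose which 10 elements are fixed: C(17,10) = 19448.
Derange the remaining 7 using D(j) = (j-1)(D(j-1) + D(j-2)), D(0)=1, D(1)=0: D(2)=1, D(3)=2, D(4)=9, D(5)=44, D(6)=265, D(7)=1854.
Total: 19448 x 1854.

Final answer: C(17,10) D(7) = 36056592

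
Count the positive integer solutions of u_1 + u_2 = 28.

Substitute u'_i = u_i - 1 (so u'_i >= 0). Then sum u'_i = 28 - 2 = 26.
Stars and bars: C(26+2-1, 2-1) = C(27,1).

Final answer: C(27,1) = 27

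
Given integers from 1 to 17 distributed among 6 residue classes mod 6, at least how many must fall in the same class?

By pigeonhole with 17 objects and 6 categories: ceiling(17/6).

Final answer: 3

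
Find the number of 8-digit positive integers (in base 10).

These are the integers in [10^7, 10^8), so the count is 10^8 - 10^7 = 9 x 10^7.

Final answer: 90000000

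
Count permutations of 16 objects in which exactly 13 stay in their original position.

Choose which 13 elements are fixed: C(16,13) = 560.
Derange the remaining 3 using D(j) = (j-1)(D(j-1) + D(j-2)), D(0)=1, D(1)=0: D(2)=1, D(3)=2.
Total: 560 x 2.

Final answer: C(16,13) D(3) = 1120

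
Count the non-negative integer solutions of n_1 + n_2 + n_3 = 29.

Stars and bars with 29 stars and 2 bars:
C(29+3-1, 3-1) = C(31,2).

Final answer: C(31,2) = 465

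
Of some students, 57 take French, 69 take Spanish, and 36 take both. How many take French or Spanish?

|A union B| = |A| + |B| - |A intersect B| = 57 + 69 - 36.

Final answer: 90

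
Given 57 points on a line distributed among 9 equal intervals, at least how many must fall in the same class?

By pigeonhole with 57 objects and 9 categories: ceiling(57/9).

Final answer: 7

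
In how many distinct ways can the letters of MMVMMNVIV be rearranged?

Letters (I:1, M:4, N:1, V:3). Total letters: 9.
Permutations = 9!/(4! x 3!).

Final answer: 2520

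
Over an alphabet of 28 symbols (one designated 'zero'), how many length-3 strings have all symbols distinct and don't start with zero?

First digit: 27 (nonzero). Second: 27 (not first). Third: 26, etc.
Total: 27 x 27 x 26.

Final answer: 18954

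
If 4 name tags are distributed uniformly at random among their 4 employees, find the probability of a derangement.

Use the recurrence D(n) = (n-1)(D(n-1) + D(n-2)) with D(0)=1, D(1)=0.
Building up: D(2)=1, D(3)=2, D(4)=9.
Total arrangements: 4! = 24.
Probability = D(4)/4! = 3/8.

Final answer: D(4)/4! = 9/24 = 0.375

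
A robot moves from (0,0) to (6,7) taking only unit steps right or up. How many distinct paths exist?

Each path has 6 right steps and 7 up steps in some order (13 steps total).
Choose which 7 of the 13 steps are up: C(13,7).

Final answer: C(13,7) = 1716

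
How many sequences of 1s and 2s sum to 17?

Condition on the final move: it is a 1-step (f(n-1) ways to get there) or a 2-step (f(n-2) ways), so f(n) = f(n-1) + f(n-2), with f(1)=1, f(2)=2.
Building up term by term: f(1)=1, f(2)=2, f(3)=3, f(4)=5, f(5)=8, f(6)=13, f(7)=21, f(8)=34, f(9)=55, f(10)=89, f(11)=144, f(12)=233, f(13)=377, f(14)=610, f(15)=987, f(16)=1597, f(17)=2584.

Final answer: 2584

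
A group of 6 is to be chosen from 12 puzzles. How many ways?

C(12,6) = 12!/(6! x 6!).

Final answer: \binom{12}{6} = 924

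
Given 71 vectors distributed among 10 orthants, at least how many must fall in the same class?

By pigeonhole with 71 objects and 10 categories: ceiling(71/10).

Final answer: 8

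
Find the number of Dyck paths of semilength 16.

Total monotonic paths to (16,16): C(32,16) = 601080390.
A path is bad iff it touches y = x + 1; reflecting its initial segment maps bad paths bijectively onto all paths to (15,17), of which there are C(32,17) = 565722720.
Valid Dyck paths: 601080390 - 565722720.
(These counts are the Catalan numbers.)

Final answer: C_{16} = 35357670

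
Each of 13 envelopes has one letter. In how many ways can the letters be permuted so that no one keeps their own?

Derangements satisfy D(n) = (n-1)(D(n-1) + D(n-2)), starting from D(0)=1, D(1)=0.
D(2) = 1 x (0 + 1) = 1
D(3) = 2 x (1 + 0) = 2
D(4) = 3 x (2 + 1) = 9
D(5) = 4 x (9 + 2) = 44
D(6) = 5 x (44 + 9) = 265
D(7) = 6 x (265 + 44) = 1854
D(8) = 7 x (1854 + 265) = 14833
D(9) = 8 x (14833 + 1854) = 133496
D(10) = 9 x (133496 + 14833) = 1334961
D(11) = 10 x (1334961 + 133496) = 14684570
D(12) = 11 x (14684570 + 1334961) = 176214841
D(13) = 12 x (D(12) + D(11)) = 12 x (176214841 + 14684570)

Final answer: D(13) = 2290792932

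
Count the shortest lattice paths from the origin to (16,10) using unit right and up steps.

Each path has 16 right steps and 10 up steps in some order (26 steps total).
Choose which 10 of the 26 steps are up: C(26,10).

Final answer: C(26,10) = 5311735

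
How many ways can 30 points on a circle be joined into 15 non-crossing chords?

The structures are counted by the Catalan number C_n. Here n = 30/2 = 15.
C_n = C(2n,n)/(n+1), so C_{15} = C(30,15)/16 = 155117520/16.

Final answer: C_{15} = 9694845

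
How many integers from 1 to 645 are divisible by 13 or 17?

Multiples of 13: 49. Multiples of 17: 37. Of both (lcm=221): 2.
By inclusion-exclusion: 49 + 37 - 2.

Final answer: 84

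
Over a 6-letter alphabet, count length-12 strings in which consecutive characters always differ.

First character: 6 choices. Each subsequent: 5 choices (must differ from the previous one).
Total: 6 x 5^11.

Final answer: 6 x 5^{11} = 292968750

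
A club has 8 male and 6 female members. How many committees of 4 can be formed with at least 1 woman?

Sum over valid woman counts:
C(6,1)C(8,3) = 336
C(6,2)C(8,2) = 420
C(6,3)C(8,1) = 160
C(6,4)C(8,0) = 15
Total: 336 + 420 + 160 + 15.

Final answer: 931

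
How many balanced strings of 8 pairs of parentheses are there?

This is counted by the nth Catalan number C_n. Here n = 8 (pairs).
C_n = C(2n,n)/(n+1), so C_{8} = C(16,8)/9 = 12870/9.

Final answer: C_{8} = 1430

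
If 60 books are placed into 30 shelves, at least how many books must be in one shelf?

By the pigeonhole principle: ceiling(60/30).

Final answer: 2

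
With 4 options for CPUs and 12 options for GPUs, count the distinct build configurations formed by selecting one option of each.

By the multiplication principle: 4 x 12.

Final answer: 48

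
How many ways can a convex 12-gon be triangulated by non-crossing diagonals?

This is a standard Catalan-number count: the answer is C_n. Here n = 12 - 2 = 10.
Using C_0 = 1 and C_(k+1) = C_k x 2(2k+1)/(k+2), build up term by term: C_1=1, C_2=2, C_3=5, C_4=14, C_5=42, C_6=132, C_7=429, C_8=1430, C_9=4862, C_10=16796.

Final answer: C_{10} = 16796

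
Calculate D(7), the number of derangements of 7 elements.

D(n) = (n-1)(D(n-1) + D(n-2)), D(0)=1, D(1)=0.
D(2) = 1 x (0 + 1) = 1
D(3) = 2 x (1 + 0) = 2
D(4) = 3 x (2 + 1) = 9
D(5) = 4 x (9 + 2) = 44
D(6) = 5 x (44 + 9) = 265
D(7) = 6 x (D(6) + D(5)) = 6 x (265 + 44)

Final answer: D(7) = 1854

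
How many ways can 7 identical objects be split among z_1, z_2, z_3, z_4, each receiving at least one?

Substitute z'_i = z_i - 1 (so z'_i >= 0). Then sum z'_i = 7 - 4 = 3.
Stars and bars: C(3+4-1, 4-1) = C(6,3).

Final answer: C(6,3) = 20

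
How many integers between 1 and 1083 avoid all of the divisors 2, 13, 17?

|div by 2|=541, |div by 13|=83, |div by 17|=63.
|div by 2&13|=41, |div by 2&17|=31, |div by 13&17|=4, |div by all|=2.
By inclusion-exclusion, divisible by at least one: 541+83+63-41-31-4+2 = 613.
Not divisible by any: 1083 - 613.

Final answer: 470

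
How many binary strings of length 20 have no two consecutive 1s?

Let a(n) count valid strings. If the last bit is 0 the prefix is any valid string of length n-1; if it is 1 the string must end in 01 with a valid prefix of length n-2. So a(n) = a(n-1) + a(n-2), a(1)=2, a(2)=3.
Iterating the recurrence: a(1)=2, a(2)=3, a(3)=5, a(4)=8, a(5)=13, a(6)=21, a(7)=34, a(8)=55, a(9)=89, a(10)=144, a(11)=233, a(12)=377, a(13)=610, a(14)=987, a(15)=1597, a(16)=2584, a(17)=4181, a(18)=6765, a(19)=10946, a(20)=17711.

Final answer: 17711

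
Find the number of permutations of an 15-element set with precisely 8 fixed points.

Choose which 8 elements are fixed: C(15,8) = 6435.
Derange the remaining 7 using D(j) = (j-1)(D(j-1) + D(j-2)), D(0)=1, D(1)=0: D(2)=1, D(3)=2, D(4)=9, D(5)=44, D(6)=265, D(7)=1854.
Total: 6435 x 1854.

Final answer: C(15,8) D(7) = 11930490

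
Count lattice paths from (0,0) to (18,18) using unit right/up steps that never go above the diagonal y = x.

Total monotonic paths to (18,18): C(36,18) = 9075135300.
By the reflection principle, paths that go above the diagonal number C(36,19) = 8597496600.
Valid Dyck paths: 9075135300 - 8597496600.
(This is the Catalan number C_{18}.)

Final answer: C_{18} = 477638700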